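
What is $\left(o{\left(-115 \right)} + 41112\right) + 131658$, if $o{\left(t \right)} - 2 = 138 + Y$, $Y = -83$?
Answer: $172827$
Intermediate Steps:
$o{\left(t \right)} = 57$ ($o{\left(t \right)} = 2 + \left(138 - 83\right) = 2 + 55 = 57$)
$\left(o{\left(-115 \right)} + 41112\right) + 131658 = \left(57 + 41112\right) + 131658 = 41169 + 131658 = 172827$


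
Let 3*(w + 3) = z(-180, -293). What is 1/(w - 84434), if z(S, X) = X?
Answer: -3/253604 ≈ -1.1829e-5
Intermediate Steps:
w = -302/3 (w = -3 + (⅓)*(-293) = -3 - 293/3 = -302/3 ≈ -100.67)
1/(w - 84434) = 1/(-302/3 - 84434) = 1/(-253604/3) = -3/253604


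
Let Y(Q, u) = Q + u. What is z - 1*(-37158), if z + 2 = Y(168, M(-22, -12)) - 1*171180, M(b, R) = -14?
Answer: -133870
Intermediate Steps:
z = -171028 (z = -2 + ((168 - 14) - 1*171180) = -2 + (154 - 171180) = -2 - 171026 = -171028)
z - 1*(-37158) = -171028 - 1*(-37158) = -171028 + 37158 = -133870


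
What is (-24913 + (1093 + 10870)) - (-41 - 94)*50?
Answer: -6200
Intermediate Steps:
(-24913 + (1093 + 10870)) - (-41 - 94)*50 = (-24913 + 11963) - (-135)*50 = -12950 - 1*(-6750) = -12950 + 6750 = -6200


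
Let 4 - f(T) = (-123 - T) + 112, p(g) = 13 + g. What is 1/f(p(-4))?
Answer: 1/24 ≈ 0.041667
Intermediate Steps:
f(T) = 15 + T (f(T) = 4 - ((-123 - T) + 112) = 4 - (-11 - T) = 4 + (11 + T) = 15 + T)
1/f(p(-4)) = 1/(15 + (13 - 4)) = 1/(15 + 9) = 1/24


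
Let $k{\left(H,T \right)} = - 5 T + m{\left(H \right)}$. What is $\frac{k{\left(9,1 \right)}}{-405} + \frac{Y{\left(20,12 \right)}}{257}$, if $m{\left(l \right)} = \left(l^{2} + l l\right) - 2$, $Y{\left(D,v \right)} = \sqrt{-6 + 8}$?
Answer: $- \frac{31}{81} + \frac{\sqrt{2}}{257} \approx -0.37721$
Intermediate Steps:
$Y{\left(D,v \right)} = \sqrt{2}$
$m{\left(l \right)} = -2 + 2 l^{2}$ ($m{\left(l \right)} = \left(l^{2} + l^{2}\right) - 2 = 2 l^{2} - 2 = -2 + 2 l^{2}$)
$k{\left(H,T \right)} = -2 - 5 T + 2 H^{2}$ ($k{\left(H,T \right)} = - 5 T + \left(-2 + 2 H^{2}\right) = -2 - 5 T + 2 H^{2}$)
$\frac{k{\left(9,1 \right)}}{-405} + \frac{Y{\left(20,12 \right)}}{257} = \frac{-2 - 5 + 2 \cdot 9^{2}}{-405} + \frac{\sqrt{2}}{257} = \left(-2 - 5 + 2 \cdot 81\right) \left(- \frac{1}{405}\right) + \sqrt{2} \cdot \frac{1}{257} = \left(-2 - 5 + 162\right) \left(- \frac{1}{405}\right) + \frac{\sqrt{2}}{257} = 155 \left(- \frac{1}{405}\right) + \frac{\sqrt{2}}{257} = - \frac{31}{81} + \frac{\sqrt{2}}{257}$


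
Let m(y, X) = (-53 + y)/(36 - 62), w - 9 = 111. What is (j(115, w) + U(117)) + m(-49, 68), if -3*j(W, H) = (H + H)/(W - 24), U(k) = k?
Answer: 10924/91 ≈ 120.04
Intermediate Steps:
w = 120 (w = 9 + 111 = 120)
j(W, H) = -2*H/(3*(-24 + W)) (j(W, H) = -(H + H)/(3*(W - 24)) = -2*H/(3*(-24 + W)))
m(y, X) = 53/26 - y/26 (m(y, X) = (-53 + y)/(-26) = (-53 + y)*(-1/26) = 53/26 - y/26)
(j(115, w) + U(117)) + m(-49, 68) = (-2*120/(-72 + 3*115) + 117) + (53/26 - 1/26*(-49)) = (-2*120/(-72 + 345) + 117) + (53/26 + 49/26) = (-2*120/273 + 117) + 51/13 = (-2*120*1/273 + 117) + 51/13 = (-80/91 + 117) + 51/13 = 10567/91 + 51/13 = 10924/91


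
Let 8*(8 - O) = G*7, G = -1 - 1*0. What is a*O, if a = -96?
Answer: -852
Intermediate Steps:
G = -1 (G = -1 + 0 = -1)
O = 71/8 (O = 8 - (-1)*7/8 = 8 - 1/8*(-7) = 8 + 7/8 = 71/8 ≈ 8.8750)
a*O = -96*71/8 = -852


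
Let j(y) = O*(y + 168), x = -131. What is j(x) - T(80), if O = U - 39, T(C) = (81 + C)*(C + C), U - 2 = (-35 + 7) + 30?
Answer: -27055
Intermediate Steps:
U = 4 (U = 2 + ((-35 + 7) + 30) = 2 + (-28 + 30) = 2 + 2 = 4)
T(C) = 2*C*(81 + C) (T(C) = (81 + C)*(2*C) = 2*C*(81 + C))
O = -35 (O = 4 - 39 = -35)
j(y) = -5880 - 35*y (j(y) = -35*(y + 168) = -35*(168 + y) = -5880 - 35*y)
j(x) - T(80) = (-5880 - 35*(-131)) - 2*80*(81 + 80) = (-5880 + 4585) - 2*80*161 = -1295 - 1*25760 = -1295 - 25760 = -27055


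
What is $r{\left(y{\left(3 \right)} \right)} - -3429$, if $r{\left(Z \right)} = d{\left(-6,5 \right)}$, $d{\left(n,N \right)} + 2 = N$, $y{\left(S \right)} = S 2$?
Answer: $3432$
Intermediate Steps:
$y{\left(S \right)} = 2 S$
$d{\left(n,N \right)} = -2 + N$
$r{\left(Z \right)} = 3$ ($r{\left(Z \right)} = -2 + 5 = 3$)
$r{\left(y{\left(3 \right)} \right)} - -3429 = 3 - -3429 = 3 + 3429 = 3432$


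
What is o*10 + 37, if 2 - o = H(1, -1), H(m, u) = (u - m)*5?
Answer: 157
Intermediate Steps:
H(m, u) = -5*m + 5*u
o = 12 (o = 2 - (-5*1 + 5*(-1)) = 2 - (-5 - 5) = 2 - 1*(-10) = 2 + 10 = 12)
o*10 + 37 = 12*10 + 37 = 120 + 37 = 157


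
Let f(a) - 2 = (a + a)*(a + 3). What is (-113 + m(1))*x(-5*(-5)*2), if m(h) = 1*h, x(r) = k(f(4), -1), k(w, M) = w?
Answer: -6496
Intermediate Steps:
f(a) = 2 + 2*a*(3 + a) (f(a) = 2 + (a + a)*(a + 3) = 2 + (2*a)*(3 + a) = 2 + 2*a*(3 + a))
x(r) = 58 (x(r) = 2 + 2*4**2 + 6*4 = 2 + 2*16 + 24 = 2 + 32 + 24 = 58)
m(h) = h
(-113 + m(1))*x(-5*(-5)*2) = (-113 + 1)*58 = -112*58 = -6496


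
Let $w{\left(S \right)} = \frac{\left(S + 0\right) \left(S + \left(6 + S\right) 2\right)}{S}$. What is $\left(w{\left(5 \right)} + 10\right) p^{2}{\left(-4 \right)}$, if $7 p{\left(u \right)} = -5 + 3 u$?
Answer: $\frac{10693}{49} \approx 218.22$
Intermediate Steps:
$p{\left(u \right)} = - \frac{5}{7} + \frac{3 u}{7}$ ($p{\left(u \right)} = \frac{-5 + 3 u}{7} = - \frac{5}{7} + \frac{3 u}{7}$)
$w{\left(S \right)} = 12 + 3 S$ ($w{\left(S \right)} = \frac{S \left(S + \left(12 + 2 S\right)\right)}{S} = \frac{S \left(12 + 3 S\right)}{S} = 12 + 3 S$)
$\left(w{\left(5 \right)} + 10\right) p^{2}{\left(-4 \right)} = \left(\left(12 + 3 \cdot 5\right) + 10\right) \left(- \frac{5}{7} + \frac{3}{7} \left(-4\right)\right)^{2} = \left(\left(12 + 15\right) + 10\right) \left(- \frac{5}{7} - \frac{12}{7}\right)^{2} = \left(27 + 10\right) \left(- \frac{17}{7}\right)^{2} = 37 \cdot \frac{289}{49} = \frac{10693}{49}$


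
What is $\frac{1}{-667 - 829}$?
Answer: $- \frac{1}{1496} \approx -0.00066845$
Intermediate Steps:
$\frac{1}{-667 - 829} = \frac{1}{-1496} = - \frac{1}{1496}$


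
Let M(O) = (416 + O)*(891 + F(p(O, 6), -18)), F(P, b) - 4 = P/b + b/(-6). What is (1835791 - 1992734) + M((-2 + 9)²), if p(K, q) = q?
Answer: 260472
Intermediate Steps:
F(P, b) = 4 - b/6 + P/b (F(P, b) = 4 + (P/b + b/(-6)) = 4 + (P/b + b*(-⅙)) = 4 + (P/b - b/6) = 4 + (-b/6 + P/b) = 4 - b/6 + P/b)
M(O) = 1120288/3 + 2693*O/3 (M(O) = (416 + O)*(891 + (4 - ⅙*(-18) + 6/(-18))) = (416 + O)*(891 + (4 + 3 + 6*(-1/18))) = (416 + O)*(891 + (4 + 3 - ⅓)) = (416 + O)*(891 + 20/3) = (416 + O)*(2693/3) = 1120288/3 + 2693*O/3)
(1835791 - 1992734) + M((-2 + 9)²) = (1835791 - 1992734) + (1120288/3 + 2693*(-2 + 9)²/3) = -156943 + (1120288/3 + (2693/3)*7²) = -156943 + (1120288/3 + (2693/3)*49) = -156943 + (1120288/3 + 131957/3) = -156943 + 417415 = 260472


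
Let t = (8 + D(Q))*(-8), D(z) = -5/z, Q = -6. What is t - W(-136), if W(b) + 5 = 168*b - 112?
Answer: 68683/3 ≈ 22894.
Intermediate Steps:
W(b) = -117 + 168*b (W(b) = -5 + (168*b - 112) = -5 + (-112 + 168*b) = -117 + 168*b)
t = -212/3 (t = (8 - 5/(-6))*(-8) = (8 - 5*(-⅙))*(-8) = (8 + ⅚)*(-8) = (53/6)*(-8) = -212/3 ≈ -70.667)
t - W(-136) = -212/3 - (-117 + 168*(-136)) = -212/3 - (-117 - 22848) = -212/3 - 1*(-22965) = -212/3 + 22965 = 68683/3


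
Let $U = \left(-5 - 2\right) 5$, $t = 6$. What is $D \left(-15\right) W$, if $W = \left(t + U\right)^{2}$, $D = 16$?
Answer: $-201840$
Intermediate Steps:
$U = -35$ ($U = \left(-7\right) 5 = -35$)
$W = 841$ ($W = \left(6 - 35\right)^{2} = \left(-29\right)^{2} = 841$)
$D \left(-15\right) W = 16 \left(-15\right) 841 = \left(-240\right) 841 = -201840$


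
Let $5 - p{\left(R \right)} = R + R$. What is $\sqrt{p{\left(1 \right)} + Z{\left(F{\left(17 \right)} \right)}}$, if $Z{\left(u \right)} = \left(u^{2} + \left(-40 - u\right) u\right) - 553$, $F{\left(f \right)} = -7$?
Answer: $3 i \sqrt{30} \approx 16.432 i$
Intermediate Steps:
$p{\left(R \right)} = 5 - 2 R$ ($p{\left(R \right)} = 5 - \left(R + R\right) = 5 - 2 R$)
$Z{\left(u \right)} = -553 + u^{2} + u \left(-40 - u\right)$ ($Z{\left(u \right)} = \left(u^{2} + u \left(-40 - u\right)\right) - 553 = -553 + u^{2} + u \left(-40 - u\right)$)
$\sqrt{p{\left(1 \right)} + Z{\left(F{\left(17 \right)} \right)}} = \sqrt{\left(5 - 2\right) - 273} = \sqrt{\left(5 - 2\right) + \left(-553 + 280\right)} = \sqrt{3 - 273} = \sqrt{-270} = 3 i \sqrt{30}$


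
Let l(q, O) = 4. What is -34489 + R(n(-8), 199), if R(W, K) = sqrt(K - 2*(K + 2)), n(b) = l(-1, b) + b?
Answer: -34489 + I*sqrt(203) ≈ -34489.0 + 14.248*I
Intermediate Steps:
n(b) = 4 + b
R(W, K) = sqrt(-4 - K) (R(W, K) = sqrt(K - 2*(2 + K)) = sqrt(K + (-4 - 2*K)) = sqrt(-4 - K))
-34489 + R(n(-8), 199) = -34489 + sqrt(-4 - 1*199) = -34489 + sqrt(-4 - 199) = -34489 + sqrt(-203) = -34489 + I*sqrt(203)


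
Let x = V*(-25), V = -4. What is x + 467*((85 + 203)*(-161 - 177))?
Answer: -45459548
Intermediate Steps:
x = 100 (x = -4*(-25) = 100)
x + 467*((85 + 203)*(-161 - 177)) = 100 + 467*((85 + 203)*(-161 - 177)) = 100 + 467*(288*(-338)) = 100 + 467*(-97344) = 100 - 45459648 = -45459548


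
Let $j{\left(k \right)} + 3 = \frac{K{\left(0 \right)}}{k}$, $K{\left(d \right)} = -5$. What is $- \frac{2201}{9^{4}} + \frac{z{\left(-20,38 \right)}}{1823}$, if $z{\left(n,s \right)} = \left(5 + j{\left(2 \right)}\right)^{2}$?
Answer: $- \frac{16043131}{47842812} \approx -0.33533$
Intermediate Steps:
$j{\left(k \right)} = -3 - \frac{5}{k}$
$z{\left(n,s \right)} = \frac{1}{4}$ ($z{\left(n,s \right)} = \left(5 - \left(3 + \frac{5}{2}\right)\right)^{2} = \left(5 - \frac{11}{2}\right)^{2} = \left(- \frac{1}{2}\right)^{2} = \frac{1}{4}$)
$- \frac{2201}{9^{4}} + \frac{z{\left(-20,38 \right)}}{1823} = - \frac{2201}{9^{4}} + \frac{1}{4 \cdot 1823} = - \frac{2201}{6561} + \frac{1}{4} \cdot \frac{1}{1823} = \left(-2201\right) \frac{1}{6561} + \frac{1}{7292} = - \frac{2201}{6561} + \frac{1}{7292} = - \frac{16043131}{47842812}$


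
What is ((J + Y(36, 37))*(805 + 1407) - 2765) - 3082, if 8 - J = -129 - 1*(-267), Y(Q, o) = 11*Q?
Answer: 582545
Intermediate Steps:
J = -130 (J = 8 - (-129 - 1*(-267)) = 8 - (-129 + 267) = 8 - 1*138 = 8 - 138 = -130)
((J + Y(36, 37))*(805 + 1407) - 2765) - 3082 = ((-130 + 11*36)*(805 + 1407) - 2765) - 3082 = ((-130 + 396)*2212 - 2765) - 3082 = (266*2212 - 2765) - 3082 = (588392 - 2765) - 3082 = 585627 - 3082 = 582545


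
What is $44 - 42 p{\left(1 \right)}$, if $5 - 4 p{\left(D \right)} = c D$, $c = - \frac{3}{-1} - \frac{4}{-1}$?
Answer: $65$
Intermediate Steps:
$c = 7$ ($c = \left(-3\right) \left(-1\right) - -4 = 3 + 4 = 7$)
$p{\left(D \right)} = \frac{5}{4} - \frac{7 D}{4}$
$44 - 42 p{\left(1 \right)} = 44 - 42 \left(\frac{5}{4} - \frac{7}{4}\right) = 44 - -21 = 44 + 21 = 65$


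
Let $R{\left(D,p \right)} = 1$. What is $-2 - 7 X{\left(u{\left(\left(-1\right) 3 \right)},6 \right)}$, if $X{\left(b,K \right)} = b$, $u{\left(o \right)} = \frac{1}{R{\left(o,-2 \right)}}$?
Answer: $-9$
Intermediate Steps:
$u{\left(o \right)} = 1$ ($u{\left(o \right)} = 1^{-1} = 1$)
$-2 - 7 X{\left(u{\left(\left(-1\right) 3 \right)},6 \right)} = -2 - 7 = -9$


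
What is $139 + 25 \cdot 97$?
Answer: $2564$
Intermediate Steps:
$139 + 25 \cdot 97 = 139 + 2425 = 2564$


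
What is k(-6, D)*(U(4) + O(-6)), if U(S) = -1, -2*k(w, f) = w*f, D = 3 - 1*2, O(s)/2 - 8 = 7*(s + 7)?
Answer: 87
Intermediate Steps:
O(s) = 114 + 14*s (O(s) = 16 + 2*(7*(s + 7)) = 16 + 2*(7*(7 + s)) = 16 + 2*(49 + 7*s) = 16 + (98 + 14*s) = 114 + 14*s)
D = 1 (D = 3 - 2 = 1)
k(w, f) = -f*w/2 (k(w, f) = -w*f/2 = -f*w/2)
k(-6, D)*(U(4) + O(-6)) = (-½*1*(-6))*(-1 + (114 + 14*(-6))) = 3*(-1 + (114 - 84)) = 3*(-1 + 30) = 3*29 = 87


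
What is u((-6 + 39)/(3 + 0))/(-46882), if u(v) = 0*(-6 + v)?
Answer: 0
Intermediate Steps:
u(v) = 0
u((-6 + 39)/(3 + 0))/(-46882) = 0/(-46882) = 0*(-1/46882) = 0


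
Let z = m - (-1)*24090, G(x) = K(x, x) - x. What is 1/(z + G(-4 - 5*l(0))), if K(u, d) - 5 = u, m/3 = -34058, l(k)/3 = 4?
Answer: -1/78079 ≈ -1.2808e-5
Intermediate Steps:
l(k) = 12 (l(k) = 3*4 = 12)
m = -102174 (m = 3*(-34058) = -102174)
K(u, d) = 5 + u
G(x) = 5 (G(x) = (5 + x) - x = 5)
z = -78084 (z = -102174 - (-1)*24090 = -102174 - 1*(-24090) = -102174 + 24090 = -78084)
1/(z + G(-4 - 5*l(0))) = 1/(-78084 + 5) = 1/(-78079) = -1/78079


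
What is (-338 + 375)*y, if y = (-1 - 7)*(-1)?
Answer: 296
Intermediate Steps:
y = 8 (y = -8*(-1) = 8)
(-338 + 375)*y = (-338 + 375)*8 = 37*8 = 296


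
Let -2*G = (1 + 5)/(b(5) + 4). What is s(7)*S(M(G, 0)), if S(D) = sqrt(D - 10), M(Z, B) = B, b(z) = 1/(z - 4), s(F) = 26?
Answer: 26*I*sqrt(10) ≈ 82.219*I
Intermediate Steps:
b(z) = 1/(-4 + z)
G = -3/5 (G = -(1 + 5)/(2*(1/(-4 + 5) + 4)) = -3/(1/1 + 4) = -3/(1 + 4) = -3/5 ≈ -0.60000)
S(D) = sqrt(-10 + D)
s(7)*S(M(G, 0)) = 26*sqrt(-10 + 0) = 26*sqrt(-10) = 26*(I*sqrt(10)) = 26*I*sqrt(10)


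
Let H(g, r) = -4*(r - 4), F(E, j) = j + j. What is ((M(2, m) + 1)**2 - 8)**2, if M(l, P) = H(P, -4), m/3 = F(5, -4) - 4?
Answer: 1168561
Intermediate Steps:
F(E, j) = 2*j
m = -36 (m = 3*(2*(-4) - 4) = 3*(-8 - 4) = 3*(-12) = -36)
H(g, r) = 16 - 4*r (H(g, r) = -4*(-4 + r) = 16 - 4*r)
M(l, P) = 32 (M(l, P) = 16 - 4*(-4) = 16 + 16 = 32)
((M(2, m) + 1)**2 - 8)**2 = ((32 + 1)**2 - 8)**2 = (33**2 - 8)**2 = (1089 - 8)**2 = 1081**2 = 1168561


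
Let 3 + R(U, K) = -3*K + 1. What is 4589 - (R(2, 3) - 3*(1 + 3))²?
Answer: 4060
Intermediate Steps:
R(U, K) = -2 - 3*K (R(U, K) = -3 + (-3*K + 1) = -3 + (1 - 3*K) = -2 - 3*K)
4589 - (R(2, 3) - 3*(1 + 3))² = 4589 - ((-2 - 3*3) - 3*(1 + 3))² = 4589 - ((-2 - 9) - 3*4)² = 4589 - (-11 - 12)² = 4589 - 1*(-23)² = 4589 - 1*529 = 4589 - 529 = 4060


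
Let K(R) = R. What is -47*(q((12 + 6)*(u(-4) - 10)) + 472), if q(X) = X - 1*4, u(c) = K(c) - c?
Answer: -13536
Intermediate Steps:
u(c) = 0 (u(c) = c - c = 0)
q(X) = -4 + X (q(X) = X - 4 = -4 + X)
-47*(q((12 + 6)*(u(-4) - 10)) + 472) = -47*((-4 + (12 + 6)*(0 - 10)) + 472) = -47*((-4 + 18*(-10)) + 472) = -47*((-4 - 180) + 472) = -47*(-184 + 472) = -47*288 = -13536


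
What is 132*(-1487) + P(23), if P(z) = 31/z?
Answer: -4514501/23 ≈ -1.9628e+5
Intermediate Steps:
132*(-1487) + P(23) = 132*(-1487) + 31/23 = -196284 + 31*(1/23) = -196284 + 31/23 = -4514501/23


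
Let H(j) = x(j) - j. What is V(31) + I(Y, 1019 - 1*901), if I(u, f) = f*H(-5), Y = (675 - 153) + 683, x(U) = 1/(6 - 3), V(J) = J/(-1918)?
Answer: 3621091/5754 ≈ 629.32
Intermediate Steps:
V(J) = -J/1918 (V(J) = J*(-1/1918) = -J/1918)
x(U) = 1/3
Y = 1205 (Y = 522 + 683 = 1205)
H(j) = 1/3 - j
I(u, f) = 16*f/3 (I(u, f) = f*(1/3 - 1*(-5)) = f*(1/3 + 5) = f*(16/3) = 16*f/3)
V(31) + I(Y, 1019 - 1*901) = -1/1918*31 + 16*(1019 - 1*901)/3 = -31/1918 + 16*(1019 - 901)/3 = -31/1918 + (16/3)*118 = -31/1918 + 1888/3 = 3621091/5754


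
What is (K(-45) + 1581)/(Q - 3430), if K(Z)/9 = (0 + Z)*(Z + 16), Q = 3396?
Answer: -6663/17 ≈ -391.94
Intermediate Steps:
K(Z) = 9*Z*(16 + Z) (K(Z) = 9*((0 + Z)*(Z + 16)) = 9*(Z*(16 + Z)) = 9*Z*(16 + Z))
(K(-45) + 1581)/(Q - 3430) = (9*(-45)*(16 - 45) + 1581)/(3396 - 3430) = (9*(-45)*(-29) + 1581)/(-34) = (11745 + 1581)*(-1/34) = 13326*(-1/34) = -6663/17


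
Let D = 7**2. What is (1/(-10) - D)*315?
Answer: -30933/2 ≈ -15467.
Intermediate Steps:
D = 49
(1/(-10) - D)*315 = (1/(-10) - 1*49)*315 = (-1/10 - 49)*315 = -491/10*315 = -30933/2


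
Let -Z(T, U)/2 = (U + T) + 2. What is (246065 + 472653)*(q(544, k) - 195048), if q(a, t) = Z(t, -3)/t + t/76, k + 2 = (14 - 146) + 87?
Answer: -250372947823999/1786 ≈ -1.4019e+11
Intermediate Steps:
k = -47 (k = -2 + ((14 - 146) + 87) = -2 + (-132 + 87) = -2 - 45 = -47)
Z(T, U) = -4 - 2*T - 2*U (Z(T, U) = -2*((U + T) + 2) = -2*((T + U) + 2) = -2*(2 + T + U) = -4 - 2*T - 2*U)
q(a, t) = t/76 + (2 - 2*t)/t (q(a, t) = (-4 - 2*t - 2*(-3))/t + t/76 = (-4 - 2*t + 6)/t + t*(1/76) = (2 - 2*t)/t + t/76 = t/76 + (2 - 2*t)/t)
(246065 + 472653)*(q(544, k) - 195048) = (246065 + 472653)*((-2 + 2/(-47) + (1/76)*(-47)) - 195048) = 718718*((-2 + 2*(-1/47) - 47/76) - 195048) = 718718*((-2 - 2/47 - 47/76) - 195048) = 718718*(-9505/3572 - 195048) = 718718*(-696720961/3572) = -250372947823999/1786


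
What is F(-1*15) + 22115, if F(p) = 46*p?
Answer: 21425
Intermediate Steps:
F(-1*15) + 22115 = 46*(-1*15) + 22115 = 46*(-15) + 22115 = -690 + 22115 = 21425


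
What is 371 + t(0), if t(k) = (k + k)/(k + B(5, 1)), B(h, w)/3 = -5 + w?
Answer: 371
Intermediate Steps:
B(h, w) = -15 + 3*w (B(h, w) = 3*(-5 + w) = -15 + 3*w)
t(k) = 2*k/(-12 + k) (t(k) = (k + k)/(k + (-15 + 3*1)) = (2*k)/(k + (-15 + 3)) = (2*k)/(k - 12) = (2*k)/(-12 + k) = 2*k/(-12 + k))
371 + t(0) = 371 + 2*0/(-12 + 0) = 371 + 2*0/(-12) = 371 + 2*0*(-1/12) = 371 + 0 = 371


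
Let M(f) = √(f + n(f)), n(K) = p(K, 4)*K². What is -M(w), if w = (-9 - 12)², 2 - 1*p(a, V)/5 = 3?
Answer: -42*I*√551 ≈ -985.88*I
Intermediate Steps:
p(a, V) = -5 (p(a, V) = 10 - 5*3 = 10 - 15 = -5)
w = 441 (w = (-21)² = 441)
n(K) = -5*K²
M(f) = √(f - 5*f²)
-M(w) = -√(441*(1 - 5*441)) = -√(441*(1 - 2205)) = -√(441*(-2204)) = -√(-971964) = -42*I*√551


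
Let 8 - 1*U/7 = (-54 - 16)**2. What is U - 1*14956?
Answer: -49200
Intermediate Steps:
U = -34244 (U = 56 - 7*(-54 - 16)**2 = 56 - 7*(-70)**2 = 56 - 7*4900 = 56 - 34300 = -34244)
U - 1*14956 = -34244 - 1*14956 = -34244 - 14956 = -49200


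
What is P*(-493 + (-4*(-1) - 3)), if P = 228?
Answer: -112176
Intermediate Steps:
P*(-493 + (-4*(-1) - 3)) = 228*(-493 + (-4*(-1) - 3)) = 228*(-493 + (4 - 3)) = 228*(-493 + 1) = 228*(-492) = -112176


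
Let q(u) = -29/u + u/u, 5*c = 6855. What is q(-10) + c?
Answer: 13749/10 ≈ 1374.9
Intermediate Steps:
c = 1371 (c = (1/5)*6855 = 1371)
q(u) = 1 - 29/u (q(u) = -29/u + 1 = 1 - 29/u)
q(-10) + c = (-29 - 10)/(-10) + 1371 = -1/10*(-39) + 1371 = 39/10 + 1371 = 13749/10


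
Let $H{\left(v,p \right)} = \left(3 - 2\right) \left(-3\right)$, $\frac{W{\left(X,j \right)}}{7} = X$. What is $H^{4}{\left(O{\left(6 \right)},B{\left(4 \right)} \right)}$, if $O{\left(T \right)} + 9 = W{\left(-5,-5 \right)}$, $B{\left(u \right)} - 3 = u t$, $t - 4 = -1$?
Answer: $81$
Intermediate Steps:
$t = 3$ ($t = 4 - 1 = 3$)
$W{\left(X,j \right)} = 7 X$
$B{\left(u \right)} = 3 + 3 u$ ($B{\left(u \right)} = 3 + u 3 = 3 + 3 u$)
$O{\left(T \right)} = -44$ ($O{\left(T \right)} = -9 + 7 \left(-5\right) = -9 - 35 = -44$)
$H{\left(v,p \right)} = -3$ ($H{\left(v,p \right)} = 1 \left(-3\right) = -3$)
$H^{4}{\left(O{\left(6 \right)},B{\left(4 \right)} \right)} = \left(-3\right)^{4} = 81$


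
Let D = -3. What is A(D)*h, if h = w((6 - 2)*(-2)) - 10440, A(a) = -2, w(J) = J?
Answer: 20896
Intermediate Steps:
h = -10448 (h = (6 - 2)*(-2) - 10440 = 4*(-2) - 10440 = -8 - 10440 = -10448)
A(D)*h = -2*(-10448) = 20896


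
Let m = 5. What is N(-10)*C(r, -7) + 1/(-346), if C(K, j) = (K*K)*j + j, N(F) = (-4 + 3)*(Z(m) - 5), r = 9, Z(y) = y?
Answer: -1/346 ≈ -0.0028902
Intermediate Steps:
N(F) = 0 (N(F) = (-4 + 3)*(5 - 5) = -1*0 = 0)
C(K, j) = j + j*K² (C(K, j) = K²*j + j = j*K² + j = j + j*K²)
N(-10)*C(r, -7) + 1/(-346) = 0*(-7*(1 + 9²)) + 1/(-346) = 0*(-7*(1 + 81)) - 1/346 = 0*(-7*82) - 1/346 = 0*(-574) - 1/346 = 0 - 1/346 = -1/346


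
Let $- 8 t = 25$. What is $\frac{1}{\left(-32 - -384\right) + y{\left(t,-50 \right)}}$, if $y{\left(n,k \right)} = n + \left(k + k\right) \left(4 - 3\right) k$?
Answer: $\frac{8}{42791} \approx 0.00018696$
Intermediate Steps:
$t = - \frac{25}{8}$ ($t = \left(- \frac{1}{8}\right) 25 = - \frac{25}{8} \approx -3.125$)
$y{\left(n,k \right)} = n + 2 k^{2}$ ($y{\left(n,k \right)} = n + 2 k 1 k = n + 2 k k = n + 2 k^{2}$)
$\frac{1}{\left(-32 - -384\right) + y{\left(t,-50 \right)}} = \frac{1}{\left(-32 - -384\right) - \left(\frac{25}{8} - 2 \left(-50\right)^{2}\right)} = \frac{1}{\left(-32 + 384\right) + \left(- \frac{25}{8} + 2 \cdot 2500\right)} = \frac{1}{352 + \left(- \frac{25}{8} + 5000\right)} = \frac{1}{352 + \frac{39975}{8}} = \frac{1}{\frac{42791}{8}} = \frac{8}{42791}$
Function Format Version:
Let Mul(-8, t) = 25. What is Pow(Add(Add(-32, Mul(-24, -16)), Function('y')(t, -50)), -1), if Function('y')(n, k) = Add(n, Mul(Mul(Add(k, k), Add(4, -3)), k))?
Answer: Rational(8, 42791) ≈ 0.00018696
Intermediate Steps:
t = Rational(-25, 8) (t = Mul(Rational(-1, 8), 25) = Rational(-25, 8) ≈ -3.1250)
Function('y')(n, k) = Add(n, Mul(2, Pow(k, 2))) (Function('y')(n, k) = Add(n, Mul(Mul(Mul(2, k), 1), k)) = Add(n, Mul(Mul(2, k), k)) = Add(n, Mul(2, Pow(k, 2))))
Pow(Add(Add(-32, Mul(-24, -16)), Function('y')(t, -50)), -1) = Pow(Add(Add(-32, Mul(-24, -16)), Add(Rational(-25, 8), Mul(2, Pow(-50, 2)))), -1) = Pow(Add(Add(-32, 384), Add(Rational(-25, 8), Mul(2, 2500))), -1) = Pow(Add(352, Add(Rational(-25, 8), 5000)), -1) = Pow(Add(352, Rational(39975, 8)), -1) = Pow(Rational(42791, 8), -1) = Rational(8, 42791)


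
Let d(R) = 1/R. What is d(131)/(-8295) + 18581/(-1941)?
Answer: -6730317562/703059315 ≈ -9.5729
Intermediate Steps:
d(131)/(-8295) + 18581/(-1941) = 1/(131*(-8295)) + 18581/(-1941) = (1/131)*(-1/8295) + 18581*(-1/1941) = -1/1086645 - 18581/1941 = -6730317562/703059315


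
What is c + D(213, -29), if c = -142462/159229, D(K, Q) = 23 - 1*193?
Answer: -1183104/6923 ≈ -170.89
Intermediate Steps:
D(K, Q) = -170 (D(K, Q) = 23 - 193 = -170)
c = -6194/6923 (c = -142462*1/159229 = -6194/6923 ≈ -0.89470)
c + D(213, -29) = -6194/6923 - 170 = -1183104/6923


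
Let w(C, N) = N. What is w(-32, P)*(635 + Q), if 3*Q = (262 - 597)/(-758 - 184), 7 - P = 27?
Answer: -17948450/1413 ≈ -12702.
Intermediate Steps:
P = -20 (P = 7 - 1*27 = 7 - 27 = -20)
Q = 335/2826 (Q = ((262 - 597)/(-758 - 184))/3 = (-335/(-942))/3 = (-335*(-1/942))/3 = (⅓)*(335/942) = 335/2826 ≈ 0.11854)
w(-32, P)*(635 + Q) = -20*(635 + 335/2826) = -20*1794845/2826 = -17948450/1413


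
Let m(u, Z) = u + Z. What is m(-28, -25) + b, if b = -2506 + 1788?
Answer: -771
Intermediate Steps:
m(u, Z) = Z + u
b = -718
m(-28, -25) + b = (-25 - 28) - 718 = -53 - 718 = -771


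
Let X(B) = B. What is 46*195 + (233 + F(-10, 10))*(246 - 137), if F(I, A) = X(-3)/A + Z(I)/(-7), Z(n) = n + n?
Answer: 2425201/70 ≈ 34646.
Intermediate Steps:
Z(n) = 2*n
F(I, A) = -3/A - 2*I/7 (F(I, A) = -3/A + (2*I)/(-7) = -3/A + (2*I)*(-⅐) = -3/A - 2*I/7)
46*195 + (233 + F(-10, 10))*(246 - 137) = 46*195 + (233 + (-3/10 - 2/7*(-10)))*(246 - 137) = 8970 + (233 + (-3*⅒ + 20/7))*109 = 8970 + (233 + (-3/10 + 20/7))*109 = 8970 + (233 + 179/70)*109 = 8970 + (16489/70)*109 = 8970 + 1797301/70 = 2425201/70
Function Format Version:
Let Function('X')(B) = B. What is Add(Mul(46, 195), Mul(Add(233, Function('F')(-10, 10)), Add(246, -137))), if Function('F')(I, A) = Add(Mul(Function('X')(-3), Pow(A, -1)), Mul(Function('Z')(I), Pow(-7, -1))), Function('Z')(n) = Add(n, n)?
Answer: Rational(2425201, 70) ≈ 34646.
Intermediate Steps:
Function('Z')(n) = Mul(2, n)
Function('F')(I, A) = Add(Mul(-3, Pow(A, -1)), Mul(Rational(-2, 7), I)) (Function('F')(I, A) = Add(Mul(-3, Pow(A, -1)), Mul(Mul(2, I), Pow(-7, -1))) = Add(Mul(-3, Pow(A, -1)), Mul(Mul(2, I), Rational(-1, 7))) = Add(Mul(-3, Pow(A, -1)), Mul(Rational(-2, 7), I)))
Add(Mul(46, 195), Mul(Add(233, Function('F')(-10, 10)), Add(246, -137))) = Add(Mul(46, 195), Mul(Add(233, Add(Mul(-3, Pow(10, -1)), Mul(Rational(-2, 7), -10))), Add(246, -137))) = Add(8970, Mul(Add(233, Add(Mul(-3, Rational(1, 10)), Rational(20, 7))), 109)) = Add(8970, Mul(Add(233, Add(Rational(-3, 10), Rational(20, 7))), 109)) = Add(8970, Mul(Add(233, Rational(179, 70)), 109)) = Add(8970, Mul(Rational(16489, 70), 109)) = Add(8970, Rational(1797301, 70)) = Rational(2425201, 70)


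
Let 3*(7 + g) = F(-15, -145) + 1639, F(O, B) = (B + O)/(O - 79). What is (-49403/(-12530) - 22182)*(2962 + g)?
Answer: -68606855716388/883365 ≈ -7.7665e+7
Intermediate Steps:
F(O, B) = (B + O)/(-79 + O)
g = 76126/141 (g = -7 + ((-145 - 15)/(-79 - 15) + 1639)/3 = -7 + (-160/(-94) + 1639)/3 = -7 + (-1/94*(-160) + 1639)/3 = -7 + (80/47 + 1639)/3 = -7 + (⅓)*(77113/47) = -7 + 77113/141 = 76126/141 ≈ 539.90)
(-49403/(-12530) - 22182)*(2962 + g) = (-49403/(-12530) - 22182)*(2962 + 76126/141) = (-49403*(-1/12530) - 22182)*(493768/141) = (49403/12530 - 22182)*(493768/141) = -277891057/12530*493768/141 = -68606855716388/883365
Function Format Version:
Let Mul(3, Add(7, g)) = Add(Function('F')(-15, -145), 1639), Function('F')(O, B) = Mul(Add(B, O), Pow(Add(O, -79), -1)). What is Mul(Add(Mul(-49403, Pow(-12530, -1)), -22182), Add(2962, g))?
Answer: Rational(-68606855716388, 883365) ≈ -7.7665e+7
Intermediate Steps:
Function('F')(O, B) = Mul(Pow(Add(-79, O), -1), Add(B, O)) (Function('F')(O, B) = Mul(Add(B, O), Pow(Add(-79, O), -1)) = Mul(Pow(Add(-79, O), -1), Add(B, O)))
g = Rational(76126, 141) (g = Add(-7, Mul(Rational(1, 3), Add(Mul(Pow(Add(-79, -15), -1), Add(-145, -15)), 1639))) = Add(-7, Mul(Rational(1, 3), Add(Mul(Pow(-94, -1), -160), 1639))) = Add(-7, Mul(Rational(1, 3), Add(Mul(Rational(-1, 94), -160), 1639))) = Add(-7, Mul(Rational(1, 3), Add(Rational(80, 47), 1639))) = Add(-7, Mul(Rational(1, 3), Rational(77113, 47))) = Add(-7, Rational(77113, 141)) = Rational(76126, 141) ≈ 539.90)
Mul(Add(Mul(-49403, Pow(-12530, -1)), -22182), Add(2962, g)) = Mul(Add(Mul(-49403, Pow(-12530, -1)), -22182), Add(2962, Rational(76126, 141))) = Mul(Add(Mul(-49403, Rational(-1, 12530)), -22182), Rational(493768, 141)) = Mul(Add(Rational(49403, 12530), -22182), Rational(493768, 141)) = Mul(Rational(-277891057, 12530), Rational(493768, 141)) = Rational(-68606855716388, 883365)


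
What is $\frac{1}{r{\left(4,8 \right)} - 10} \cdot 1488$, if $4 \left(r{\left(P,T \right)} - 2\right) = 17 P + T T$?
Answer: $\frac{1488}{25} \approx 59.52$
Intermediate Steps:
$r{\left(P,T \right)} = 2 + \frac{T^{2}}{4} + \frac{17 P}{4}$ ($r{\left(P,T \right)} = 2 + \frac{17 P + T T}{4} = 2 + \frac{17 P + T^{2}}{4} = 2 + \frac{T^{2} + 17 P}{4} = 2 + \left(\frac{T^{2}}{4} + \frac{17 P}{4}\right) = 2 + \frac{T^{2}}{4} + \frac{17 P}{4}$)
$\frac{1}{r{\left(4,8 \right)} - 10} \cdot 1488 = \frac{1}{\left(2 + \frac{8^{2}}{4} + \frac{17}{4} \cdot 4\right) - 10} \cdot 1488 = \frac{1}{\left(2 + \frac{1}{4} \cdot 64 + 17\right) - 10} \cdot 1488 = \frac{1}{\left(2 + 16 + 17\right) - 10} \cdot 1488 = \frac{1}{35 - 10} \cdot 1488 = \frac{1}{25} \cdot 1488 = \frac{1488}{25}$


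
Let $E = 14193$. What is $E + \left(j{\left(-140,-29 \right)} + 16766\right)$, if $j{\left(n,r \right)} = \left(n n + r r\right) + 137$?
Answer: $51537$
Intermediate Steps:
$j{\left(n,r \right)} = 137 + n^{2} + r^{2}$ ($j{\left(n,r \right)} = \left(n^{2} + r^{2}\right) + 137 = 137 + n^{2} + r^{2}$)
$E + \left(j{\left(-140,-29 \right)} + 16766\right) = 14193 + \left(\left(137 + \left(-140\right)^{2} + \left(-29\right)^{2}\right) + 16766\right) = 14193 + \left(\left(137 + 19600 + 841\right) + 16766\right) = 14193 + \left(20578 + 16766\right) = 14193 + 37344 = 51537$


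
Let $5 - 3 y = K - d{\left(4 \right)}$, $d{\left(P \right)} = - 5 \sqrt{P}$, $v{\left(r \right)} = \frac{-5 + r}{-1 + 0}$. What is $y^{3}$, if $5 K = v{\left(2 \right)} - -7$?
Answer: $- \frac{343}{27} \approx -12.704$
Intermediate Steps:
$v{\left(r \right)} = 5 - r$ ($v{\left(r \right)} = \frac{-5 + r}{-1} = \left(-5 + r\right) \left(-1\right) = 5 - r$)
$K = 2$ ($K = \frac{\left(5 - 2\right) - -7}{5} = \frac{\left(5 - 2\right) + 7}{5} = \frac{3 + 7}{5} = \frac{1}{5} \cdot 10 = 2$)
$y = - \frac{7}{3}$ ($y = \frac{5}{3} - \frac{2 - - 5 \sqrt{4}}{3} = \frac{5}{3} - \frac{2 - \left(-5\right) 2}{3} = \frac{5}{3} - \frac{2 - -10}{3} = \frac{5}{3} - \frac{2 + 10}{3} = \frac{5}{3} - 4 = - \frac{7}{3} \approx -2.3333$)
$y^{3} = \left(- \frac{7}{3}\right)^{3} = - \frac{343}{27}$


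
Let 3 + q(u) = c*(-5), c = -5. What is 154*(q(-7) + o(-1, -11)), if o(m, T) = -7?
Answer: 2310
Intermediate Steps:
q(u) = 22 (q(u) = -3 - 5*(-5) = -3 + 25 = 22)
154*(q(-7) + o(-1, -11)) = 154*(22 - 7) = 154*15 = 2310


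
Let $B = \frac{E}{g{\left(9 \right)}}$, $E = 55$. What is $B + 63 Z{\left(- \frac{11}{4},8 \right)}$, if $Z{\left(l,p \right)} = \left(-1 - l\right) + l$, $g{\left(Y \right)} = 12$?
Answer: $- \frac{701}{12} \approx -58.417$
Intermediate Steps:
$Z{\left(l,p \right)} = -1$
$B = \frac{55}{12} \approx 4.5833$
$B + 63 Z{\left(- \frac{11}{4},8 \right)} = \frac{55}{12} + 63 \left(-1\right) = \frac{55}{12} - 63 = - \frac{701}{12}$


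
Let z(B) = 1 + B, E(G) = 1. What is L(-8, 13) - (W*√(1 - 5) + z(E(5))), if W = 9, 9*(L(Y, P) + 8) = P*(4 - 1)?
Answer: -17/3 - 18*I ≈ -5.6667 - 18.0*I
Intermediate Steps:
L(Y, P) = -8 + P/3 (L(Y, P) = -8 + (P*(4 - 1))/9 = -8 + (P*3)/9 = -8 + (3*P)/9 = -8 + P/3)
L(-8, 13) - (W*√(1 - 5) + z(E(5))) = (-8 + (⅓)*13) - (9*√(1 - 5) + (1 + 1)) = (-8 + 13/3) - (9*√(-4) + 2) = -11/3 - (9*(2*I) + 2) = -11/3 - (18*I + 2) = -11/3 - (2 + 18*I) = -11/3 + (-2 - 18*I) = -17/3 - 18*I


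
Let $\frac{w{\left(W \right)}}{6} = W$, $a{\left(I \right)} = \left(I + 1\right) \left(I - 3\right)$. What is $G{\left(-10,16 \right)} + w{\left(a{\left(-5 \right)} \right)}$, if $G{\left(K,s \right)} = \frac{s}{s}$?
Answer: $193$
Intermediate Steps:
$G{\left(K,s \right)} = 1$
$a{\left(I \right)} = \left(1 + I\right) \left(-3 + I\right)$
$w{\left(W \right)} = 6 W$
$G{\left(-10,16 \right)} + w{\left(a{\left(-5 \right)} \right)} = 1 + 6 \left(-3 + \left(-5\right)^{2} - -10\right) = 1 + 6 \left(-3 + 25 + 10\right) = 1 + 6 \cdot 32 = 1 + 192 = 193$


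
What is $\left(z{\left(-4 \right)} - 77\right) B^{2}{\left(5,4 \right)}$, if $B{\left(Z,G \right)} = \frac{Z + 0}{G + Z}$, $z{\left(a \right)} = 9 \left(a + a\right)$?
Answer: $- \frac{3725}{81} \approx -45.988$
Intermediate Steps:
$z{\left(a \right)} = 18 a$ ($z{\left(a \right)} = 9 \cdot 2 a = 18 a$)
$B{\left(Z,G \right)} = \frac{Z}{G + Z}$
$\left(z{\left(-4 \right)} - 77\right) B^{2}{\left(5,4 \right)} = \left(18 \left(-4\right) - 77\right) \left(\frac{5}{4 + 5}\right)^{2} = \left(-72 - 77\right) \left(\frac{5}{9}\right)^{2} = - 149 \left(5 \cdot \frac{1}{9}\right)^{2} = - 149 \left(\frac{5}{9}\right)^{2} = \left(-149\right) \frac{25}{81} = - \frac{3725}{81}$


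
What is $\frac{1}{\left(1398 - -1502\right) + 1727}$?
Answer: $\frac{1}{4627} \approx 0.00021612$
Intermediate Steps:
$\frac{1}{\left(1398 - -1502\right) + 1727} = \frac{1}{\left(1398 + 1502\right) + 1727} = \frac{1}{2900 + 1727} = \frac{1}{4627}$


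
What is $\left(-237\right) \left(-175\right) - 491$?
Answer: $40984$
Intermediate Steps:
$\left(-237\right) \left(-175\right) - 491 = 41475 - 491 = 40984$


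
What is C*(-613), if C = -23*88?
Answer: 1240712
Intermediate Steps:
C = -2024
C*(-613) = -2024*(-613) = 1240712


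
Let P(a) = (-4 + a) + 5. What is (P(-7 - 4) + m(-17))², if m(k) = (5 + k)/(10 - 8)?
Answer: 256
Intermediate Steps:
m(k) = 5/2 + k/2 (m(k) = (5 + k)/2 = (5 + k)*(½) = 5/2 + k/2)
P(a) = 1 + a
(P(-7 - 4) + m(-17))² = ((1 + (-7 - 4)) + (5/2 + (½)*(-17)))² = ((1 - 11) + (5/2 - 17/2))² = (-10 - 6)² = (-16)² = 256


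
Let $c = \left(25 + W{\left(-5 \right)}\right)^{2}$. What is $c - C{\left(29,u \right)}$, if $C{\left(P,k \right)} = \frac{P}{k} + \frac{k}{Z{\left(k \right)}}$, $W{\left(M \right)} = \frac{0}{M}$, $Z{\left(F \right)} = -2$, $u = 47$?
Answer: $\frac{60901}{94} \approx 647.88$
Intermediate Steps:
$W{\left(M \right)} = 0$
$C{\left(P,k \right)} = - \frac{k}{2} + \frac{P}{k}$ ($C{\left(P,k \right)} = \frac{P}{k} + \frac{k}{-2} = \frac{P}{k} + k \left(- \frac{1}{2}\right) = \frac{P}{k} - \frac{k}{2} = - \frac{k}{2} + \frac{P}{k}$)
$c = 625$ ($c = \left(25 + 0\right)^{2} = 25^{2} = 625$)
$c - C{\left(29,u \right)} = 625 - \left(\left(- \frac{1}{2}\right) 47 + \frac{29}{47}\right) = 625 - \left(- \frac{47}{2} + 29 \cdot \frac{1}{47}\right) = 625 - \left(- \frac{47}{2} + \frac{29}{47}\right) = 625 - - \frac{2151}{94} = 625 + \frac{2151}{94} = \frac{60901}{94}$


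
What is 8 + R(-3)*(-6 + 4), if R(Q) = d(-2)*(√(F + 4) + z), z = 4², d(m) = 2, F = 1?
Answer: -56 - 4*√5 ≈ -64.944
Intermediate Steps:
z = 16
R(Q) = 32 + 2*√5 (R(Q) = 2*(√(1 + 4) + 16) = 2*(√5 + 16) = 2*(16 + √5) = 32 + 2*√5)
8 + R(-3)*(-6 + 4) = 8 + (32 + 2*√5)*(-6 + 4) = 8 + (32 + 2*√5)*(-2) = 8 + (-64 - 4*√5) = -56 - 4*√5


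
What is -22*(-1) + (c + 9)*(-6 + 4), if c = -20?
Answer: 44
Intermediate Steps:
-22*(-1) + (c + 9)*(-6 + 4) = -22*(-1) + (-20 + 9)*(-6 + 4) = 22 - 11*(-2) = 22 + 22 = 44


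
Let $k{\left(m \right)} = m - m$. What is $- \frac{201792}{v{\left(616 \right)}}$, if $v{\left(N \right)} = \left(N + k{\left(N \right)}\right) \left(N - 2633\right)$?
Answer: $\frac{25224}{155309} \approx 0.16241$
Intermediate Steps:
$k{\left(m \right)} = 0$
$v{\left(N \right)} = N \left(-2633 + N\right)$ ($v{\left(N \right)} = \left(N + 0\right) \left(N - 2633\right) = N \left(-2633 + N\right)$)
$- \frac{201792}{v{\left(616 \right)}} = - \frac{201792}{616 \left(-2633 + 616\right)} = - \frac{201792}{616 \left(-2017\right)} = - \frac{201792}{-1242472} = \left(-201792\right) \left(- \frac{1}{1242472}\right) = \frac{25224}{155309}$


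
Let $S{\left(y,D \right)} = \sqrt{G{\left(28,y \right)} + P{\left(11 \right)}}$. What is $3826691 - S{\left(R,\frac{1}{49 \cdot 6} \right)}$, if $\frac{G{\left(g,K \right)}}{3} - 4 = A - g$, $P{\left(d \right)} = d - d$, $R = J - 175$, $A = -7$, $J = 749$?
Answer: $3826691 - i \sqrt{93} \approx 3.8267 \cdot 10^{6} - 9.6436 i$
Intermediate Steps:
$R = 574$ ($R = 749 - 175 = 574$)
$P{\left(d \right)} = 0$
$G{\left(g,K \right)} = -9 - 3 g$ ($G{\left(g,K \right)} = 12 + 3 \left(-7 - g\right) = 12 - \left(21 + 3 g\right) = -9 - 3 g$)
$S{\left(y,D \right)} = i \sqrt{93}$ ($S{\left(y,D \right)} = \sqrt{\left(-9 - 84\right) + 0} = \sqrt{-93 + 0} = \sqrt{-93} = i \sqrt{93}$)
$3826691 - S{\left(R,\frac{1}{49 \cdot 6} \right)} = 3826691 - i \sqrt{93}$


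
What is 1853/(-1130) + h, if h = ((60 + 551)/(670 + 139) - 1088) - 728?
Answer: -1660941367/914170 ≈ -1816.9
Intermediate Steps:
h = -1468533/809 (h = (611/809 - 1088) - 728 = -879581/809 - 728 = -1468533/809 ≈ -1815.2)
1853/(-1130) + h = 1853/(-1130) - 1468533/809 = 1853*(-1/1130) - 1468533/809 = -1853/1130 - 1468533/809 = -1660941367/914170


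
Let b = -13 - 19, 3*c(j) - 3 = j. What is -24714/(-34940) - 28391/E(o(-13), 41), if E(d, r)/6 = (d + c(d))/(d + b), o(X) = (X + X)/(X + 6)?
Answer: 9820926171/436750 ≈ 22486.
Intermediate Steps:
o(X) = 2*X/(6 + X) (o(X) = (2*X)/(6 + X) = 2*X/(6 + X))
c(j) = 1 + j/3
b = -32
E(d, r) = 6*(1 + 4*d/3)/(-32 + d) (E(d, r) = 6*((d + (1 + d/3))/(d - 32)) = 6*((1 + 4*d/3)/(-32 + d)) = 6*(1 + 4*d/3)/(-32 + d))
-24714/(-34940) - 28391/E(o(-13), 41) = -24714/(-34940) - 28391*(-32 + 2*(-13)/(6 - 13))/(2*(3 + 4*(2*(-13)/(6 - 13)))) = -24714*(-1/34940) - 28391*(-32 + 2*(-13)/(-7))/(2*(3 + 4*(2*(-13)/(-7)))) = 12357/17470 - 28391*(-32 + 2*(-13)*(-1/7))/(2*(3 + 4*(2*(-13)*(-1/7)))) = 12357/17470 - 28391*(-32 + 26/7)/(2*(3 + 4*(26/7))) = 12357/17470 - 28391*(-99/(7*(3 + 104/7))) = 12357/17470 - 28391/(2*(-7/198)*(125/7)) = 12357/17470 - 28391/(-125/99) = 12357/17470 - 28391*(-99/125) = 12357/17470 + 2810709/125 = 9820926171/436750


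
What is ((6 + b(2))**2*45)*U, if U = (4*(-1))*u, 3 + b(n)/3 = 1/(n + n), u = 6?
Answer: -10935/2 ≈ -5467.5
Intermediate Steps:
b(n) = -9 + 3/(2*n) (b(n) = -9 + 3/(n + n) = -9 + 3/((2*n)) = -9 + 3*(1/(2*n)) = -9 + 3/(2*n))
U = -24 (U = (4*(-1))*6 = -4*6 = -24)
((6 + b(2))**2*45)*U = ((6 + (-9 + (3/2)/2))**2*45)*(-24) = ((6 + (-9 + (3/2)*(1/2)))**2*45)*(-24) = ((6 + (-9 + 3/4))**2*45)*(-24) = ((6 - 33/4)**2*45)*(-24) = ((-9/4)**2*45)*(-24) = ((81/16)*45)*(-24) = (3645/16)*(-24) = -10935/2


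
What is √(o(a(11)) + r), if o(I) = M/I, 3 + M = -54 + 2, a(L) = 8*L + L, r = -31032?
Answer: I*√279293/3 ≈ 176.16*I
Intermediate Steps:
a(L) = 9*L
M = -55 (M = -3 + (-54 + 2) = -3 - 52 = -55)
o(I) = -55/I
√(o(a(11)) + r) = √(-55/(9*11) - 31032) = √(-55/99 - 31032) = √(-55*1/99 - 31032) = √(-5/9 - 31032) = √(-279293/9) = I*√279293/3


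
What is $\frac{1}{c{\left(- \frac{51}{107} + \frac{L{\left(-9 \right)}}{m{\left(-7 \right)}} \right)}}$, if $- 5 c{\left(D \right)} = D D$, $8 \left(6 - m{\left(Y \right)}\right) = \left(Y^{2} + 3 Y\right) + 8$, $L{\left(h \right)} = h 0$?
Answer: $- \frac{57245}{2601} \approx -22.009$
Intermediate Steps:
$L{\left(h \right)} = 0$
$m{\left(Y \right)} = 5 - \frac{3 Y}{8} - \frac{Y^{2}}{8}$ ($m{\left(Y \right)} = 6 - \frac{\left(Y^{2} + 3 Y\right) + 8}{8} = 6 - \frac{8 + Y^{2} + 3 Y}{8} = 6 - \left(1 + \frac{Y^{2}}{8} + \frac{3 Y}{8}\right) = 5 - \frac{3 Y}{8} - \frac{Y^{2}}{8}$)
$c{\left(D \right)} = - \frac{D^{2}}{5}$ ($c{\left(D \right)} = - \frac{D D}{5} = - \frac{D^{2}}{5}$)
$\frac{1}{c{\left(- \frac{51}{107} + \frac{L{\left(-9 \right)}}{m{\left(-7 \right)}} \right)}} = \frac{1}{\left(- \frac{1}{5}\right) \left(- \frac{51}{107} + \frac{0}{5 - - \frac{21}{8} - \frac{\left(-7\right)^{2}}{8}}\right)^{2}} = \frac{1}{\left(- \frac{1}{5}\right) \left(\left(-51\right) \frac{1}{107} + \frac{0}{5 + \frac{21}{8} - \frac{49}{8}}\right)^{2}} = \frac{1}{\left(- \frac{1}{5}\right) \left(- \frac{51}{107} + \frac{0}{5 + \frac{21}{8} - \frac{49}{8}}\right)^{2}} = \frac{1}{\left(- \frac{1}{5}\right) \left(- \frac{51}{107} + \frac{0}{\frac{3}{2}}\right)^{2}} = \frac{1}{\left(- \frac{1}{5}\right) \left(- \frac{51}{107} + 0 \cdot \frac{2}{3}\right)^{2}} = \frac{1}{\left(- \frac{1}{5}\right) \left(- \frac{51}{107} + 0\right)^{2}} = \frac{1}{\left(- \frac{1}{5}\right) \left(- \frac{51}{107}\right)^{2}} = \frac{1}{\left(- \frac{1}{5}\right) \frac{2601}{11449}} = \frac{1}{- \frac{2601}{57245}} = - \frac{57245}{2601}$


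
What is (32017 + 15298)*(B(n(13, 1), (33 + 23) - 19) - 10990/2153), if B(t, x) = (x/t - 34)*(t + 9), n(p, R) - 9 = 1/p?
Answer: -85327197470975/3302702 ≈ -2.5836e+7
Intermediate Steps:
n(p, R) = 9 + 1/p
B(t, x) = (-34 + x/t)*(9 + t)
(32017 + 15298)*(B(n(13, 1), (33 + 23) - 19) - 10990/2153) = (32017 + 15298)*((-306 + ((33 + 23) - 19) - 34*(9 + 1/13) + 9*((33 + 23) - 19)/(9 + 1/13)) - 10990/2153) = 47315*((-306 + (56 - 19) - 34*(9 + 1/13) + 9*(56 - 19)/(9 + 1/13)) - 10990*1/2153) = 47315*((-306 + 37 - 34*118/13 + 9*37/(118/13)) - 10990/2153) = 47315*((-306 + 37 - 4012/13 + 9*37*(13/118)) - 10990/2153) = 47315*((-306 + 37 - 4012/13 + 4329/118) - 10990/2153) = 47315*(-829785/1534 - 10990/2153) = 47315*(-1803385765/3302702) = -85327197470975/3302702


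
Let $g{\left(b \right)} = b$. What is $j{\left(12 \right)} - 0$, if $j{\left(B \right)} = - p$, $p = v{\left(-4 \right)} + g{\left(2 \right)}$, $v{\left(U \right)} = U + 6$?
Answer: $-4$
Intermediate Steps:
$v{\left(U \right)} = 6 + U$
$p = 4$ ($p = \left(6 - 4\right) + 2 = 2 + 2 = 4$)
$j{\left(B \right)} = -4$ ($j{\left(B \right)} = \left(-1\right) 4 = -4$)
$j{\left(12 \right)} - 0 = -4 - 0 = -4 + 0 = -4$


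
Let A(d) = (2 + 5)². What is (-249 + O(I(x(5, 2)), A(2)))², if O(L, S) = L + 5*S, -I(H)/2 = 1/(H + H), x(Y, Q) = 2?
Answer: 81/4 ≈ 20.250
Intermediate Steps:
A(d) = 49 (A(d) = 7² = 49)
I(H) = -1/H (I(H) = -2/(H + H) = -2*1/(2*H) = -1/H)
(-249 + O(I(x(5, 2)), A(2)))² = (-249 + (-1/2 + 5*49))² = (-249 + (-1*½ + 245))² = (-249 + (-½ + 245))² = (-249 + 489/2)² = (-9/2)² = 81/4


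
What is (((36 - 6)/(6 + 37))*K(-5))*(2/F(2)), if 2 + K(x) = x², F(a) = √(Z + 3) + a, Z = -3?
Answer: 690/43 ≈ 16.047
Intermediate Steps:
F(a) = a (F(a) = √(-3 + 3) + a = √0 + a = 0 + a = a)
K(x) = -2 + x²
(((36 - 6)/(6 + 37))*K(-5))*(2/F(2)) = (((36 - 6)/(6 + 37))*(-2 + (-5)²))*(2/2) = ((30/43)*(-2 + 25))*(2*(½)) = ((30*(1/43))*23)*1 = ((30/43)*23)*1 = (690/43)*1 = 690/43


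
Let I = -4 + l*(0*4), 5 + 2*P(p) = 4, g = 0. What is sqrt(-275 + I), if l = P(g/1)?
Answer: 3*I*sqrt(31) ≈ 16.703*I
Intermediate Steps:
P(p) = -1/2 (P(p) = -5/2 + (1/2)*4 = -5/2 + 2 = -1/2)
l = -1/2 ≈ -0.50000
I = -4 (I = -4 - 0*4 = -4 - 1/2*0 = -4 + 0 = -4)
sqrt(-275 + I) = sqrt(-275 - 4) = sqrt(-279) = 3*I*sqrt(31)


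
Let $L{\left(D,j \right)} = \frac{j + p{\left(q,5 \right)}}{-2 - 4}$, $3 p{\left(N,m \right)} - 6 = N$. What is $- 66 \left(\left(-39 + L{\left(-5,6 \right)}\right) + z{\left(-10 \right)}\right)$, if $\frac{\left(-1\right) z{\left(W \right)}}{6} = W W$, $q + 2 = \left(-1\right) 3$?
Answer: $\frac{126731}{3} \approx 42244.0$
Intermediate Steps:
$q = -5$ ($q = -2 - 3 = -5$)
$p{\left(N,m \right)} = 2 + \frac{N}{3}$
$z{\left(W \right)} = - 6 W^{2}$ ($z{\left(W \right)} = - 6 W W = - 6 W^{2}$)
$L{\left(D,j \right)} = - \frac{1}{18} - \frac{j}{6}$ ($L{\left(D,j \right)} = \frac{j + \left(2 + \frac{1}{3} \left(-5\right)\right)}{-2 - 4} = \frac{j + \left(2 - \frac{5}{3}\right)}{-6} = \left(j + \frac{1}{3}\right) \left(- \frac{1}{6}\right) = \left(\frac{1}{3} + j\right) \left(- \frac{1}{6}\right) = - \frac{1}{18} - \frac{j}{6}$)
$- 66 \left(\left(-39 + L{\left(-5,6 \right)}\right) + z{\left(-10 \right)}\right) = - 66 \left(\left(-39 - \frac{19}{18}\right) - 6 \left(-10\right)^{2}\right) = - 66 \left(\left(-39 - \frac{19}{18}\right) - 600\right) = - 66 \left(- \frac{721}{18} - 600\right) = \left(-66\right) \left(- \frac{11521}{18}\right) = \frac{126731}{3}$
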